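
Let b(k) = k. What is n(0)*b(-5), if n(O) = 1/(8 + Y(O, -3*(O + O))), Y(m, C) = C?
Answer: -5/8 ≈ -0.62500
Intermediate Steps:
n(O) = 1/(8 - 6*O) (n(O) = 1/(8 - 3*(O + O)) = 1/(8 - 6*O))
n(0)*b(-5) = -1/(-8 + 6*0)*(-5) = -1/(-8 + 0)*(-5) = -1/(-8)*(-5) = -1*(-⅛)*(-5) = (⅛)*(-5) = -5/8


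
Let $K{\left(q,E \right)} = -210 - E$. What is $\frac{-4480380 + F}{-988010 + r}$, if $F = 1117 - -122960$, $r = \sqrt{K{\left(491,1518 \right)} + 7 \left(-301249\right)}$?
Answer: $\frac{4304070927030}{976165870571} + \frac{4356303 i \sqrt{2110471}}{976165870571} \approx 4.4092 + 0.0064831 i$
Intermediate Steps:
$r = i \sqrt{2110471}$ ($r = \sqrt{\left(-210 - 1518\right) + 7 \left(-301249\right)} = \sqrt{\left(-210 - 1518\right) - 2108743} = \sqrt{-1728 - 2108743} = \sqrt{-2110471} = i \sqrt{2110471} \approx 1452.7 i$)
$F = 124077$ ($F = 1117 + 122960 = 124077$)
$\frac{-4480380 + F}{-988010 + r} = \frac{-4480380 + 124077}{-988010 + i \sqrt{2110471}} = - \frac{4356303}{-988010 + i \sqrt{2110471}}$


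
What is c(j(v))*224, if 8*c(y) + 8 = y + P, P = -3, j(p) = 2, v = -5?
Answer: -252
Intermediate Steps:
c(y) = -11/8 + y/8 (c(y) = -1 + (y - 3)/8 = -1 + (-3 + y)/8 = -1 + (-3/8 + y/8) = -11/8 + y/8)
c(j(v))*224 = (-11/8 + (⅛)*2)*224 = (-11/8 + ¼)*224 = -9/8*224 = -252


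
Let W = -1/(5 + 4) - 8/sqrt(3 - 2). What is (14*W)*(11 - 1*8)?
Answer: -1022/3 ≈ -340.67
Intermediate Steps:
W = -73/9 (W = -1/9 - 8/(sqrt(1)) = -1*1/9 - 8/1 = -1/9 - 8*1 = -1/9 - 8 = -73/9 ≈ -8.1111)
(14*W)*(11 - 1*8) = (14*(-73/9))*(11 - 1*8) = -1022*(11 - 8)/9 = -1022/9*3 = -1022/3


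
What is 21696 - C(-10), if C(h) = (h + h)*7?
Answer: 21836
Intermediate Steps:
C(h) = 14*h (C(h) = (2*h)*7 = 14*h)
21696 - C(-10) = 21696 - 14*(-10) = 21696 - 1*(-140) = 21696 + 140 = 21836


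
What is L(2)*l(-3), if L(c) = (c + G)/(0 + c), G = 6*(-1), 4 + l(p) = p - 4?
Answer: 22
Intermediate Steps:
l(p) = -8 + p (l(p) = -4 + (p - 4) = -4 + (-4 + p) = -8 + p)
G = -6
L(c) = (-6 + c)/c (L(c) = (c - 6)/(0 + c) = (-6 + c)/c)
L(2)*l(-3) = ((-6 + 2)/2)*(-8 - 3) = ((½)*(-4))*(-11) = -2*(-11) = 22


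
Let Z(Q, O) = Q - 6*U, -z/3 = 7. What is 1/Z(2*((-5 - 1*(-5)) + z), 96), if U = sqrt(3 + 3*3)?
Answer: -7/222 + sqrt(3)/111 ≈ -0.015927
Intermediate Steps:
z = -21 (z = -3*7 = -21)
U = 2*sqrt(3) (U = sqrt(3 + 9) = sqrt(12) = 2*sqrt(3) ≈ 3.4641)
Z(Q, O) = Q - 12*sqrt(3)
1/Z(2*((-5 - 1*(-5)) + z), 96) = 1/(2*((-5 - 1*(-5)) - 21) - 12*sqrt(3)) = 1/(2*((-5 + 5) - 21) - 12*sqrt(3)) = 1/(2*(0 - 21) - 12*sqrt(3)) = 1/(2*(-21) - 12*sqrt(3)) = 1/(-42 - 12*sqrt(3))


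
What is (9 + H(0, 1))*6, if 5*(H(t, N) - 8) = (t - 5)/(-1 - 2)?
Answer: 104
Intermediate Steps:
H(t, N) = 25/3 - t/15 (H(t, N) = 8 + ((t - 5)/(-1 - 2))/5 = 8 + ((-5 + t)/(-3))/5 = 8 + ((-5 + t)*(-⅓))/5 = 8 + (5/3 - t/3)/5 = 8 + (⅓ - t/15) = 25/3 - t/15)
(9 + H(0, 1))*6 = (9 + (25/3 - 1/15*0))*6 = (9 + (25/3 + 0))*6 = (9 + 25/3)*6 = (52/3)*6 = 104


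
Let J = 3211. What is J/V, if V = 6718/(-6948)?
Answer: -11155014/3359 ≈ -3320.9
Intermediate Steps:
V = -3359/3474 (V = 6718*(-1/6948) = -3359/3474 ≈ -0.96690)
J/V = 3211/(-3359/3474) = 3211*(-3474/3359) = -11155014/3359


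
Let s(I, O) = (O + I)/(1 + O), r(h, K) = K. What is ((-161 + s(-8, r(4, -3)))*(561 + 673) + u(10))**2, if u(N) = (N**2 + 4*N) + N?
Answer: 36763077169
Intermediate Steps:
s(I, O) = (I + O)/(1 + O)
u(N) = N**2 + 5*N
((-161 + s(-8, r(4, -3)))*(561 + 673) + u(10))**2 = ((-161 + (-8 - 3)/(1 - 3))*(561 + 673) + 10*(5 + 10))**2 = ((-161 - 11/(-2))*1234 + 10*15)**2 = ((-161 - 1/2*(-11))*1234 + 150)**2 = ((-161 + 11/2)*1234 + 150)**2 = (-311/2*1234 + 150)**2 = (-191887 + 150)**2 = (-191737)**2 = 36763077169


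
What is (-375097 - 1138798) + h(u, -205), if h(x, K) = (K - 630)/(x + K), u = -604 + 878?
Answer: -104459590/69 ≈ -1.5139e+6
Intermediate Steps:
u = 274
h(x, K) = (-630 + K)/(K + x)
(-375097 - 1138798) + h(u, -205) = (-375097 - 1138798) + (-630 - 205)/(-205 + 274) = -1513895 - 835/69 = -104459590/69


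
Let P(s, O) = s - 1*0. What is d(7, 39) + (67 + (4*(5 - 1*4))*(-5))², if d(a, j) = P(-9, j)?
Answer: 2200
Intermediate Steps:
P(s, O) = s (P(s, O) = s + 0 = s)
d(a, j) = -9
d(7, 39) + (67 + (4*(5 - 1*4))*(-5))² = -9 + (67 + (4*(5 - 1*4))*(-5))² = -9 + (67 + (4*(5 - 4))*(-5))² = -9 + (67 + (4*1)*(-5))² = -9 + (67 + 4*(-5))² = -9 + (67 - 20)² = -9 + 47² = -9 + 2209 = 2200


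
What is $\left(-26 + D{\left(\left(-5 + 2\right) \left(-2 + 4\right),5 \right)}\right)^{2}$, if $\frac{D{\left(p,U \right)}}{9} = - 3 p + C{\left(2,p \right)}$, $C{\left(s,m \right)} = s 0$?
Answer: $18496$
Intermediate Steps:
$C{\left(s,m \right)} = 0$
$D{\left(p,U \right)} = - 27 p$ ($D{\left(p,U \right)} = 9 \left(- 3 p + 0\right) = 9 \left(- 3 p\right) = - 27 p$)
$\left(-26 + D{\left(\left(-5 + 2\right) \left(-2 + 4\right),5 \right)}\right)^{2} = \left(-26 - 27 \left(-5 + 2\right) \left(-2 + 4\right)\right)^{2} = \left(-26 - 27 \left(\left(-3\right) 2\right)\right)^{2} = \left(-26 - -162\right)^{2} = \left(-26 + 162\right)^{2} = 136^{2} = 18496$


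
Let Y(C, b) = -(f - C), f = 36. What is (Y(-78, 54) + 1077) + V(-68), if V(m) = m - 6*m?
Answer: 1303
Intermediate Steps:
Y(C, b) = -36 + C (Y(C, b) = -(36 - C) = -36 + C)
V(m) = -5*m
(Y(-78, 54) + 1077) + V(-68) = ((-36 - 78) + 1077) - 5*(-68) = (-114 + 1077) + 340 = 963 + 340 = 1303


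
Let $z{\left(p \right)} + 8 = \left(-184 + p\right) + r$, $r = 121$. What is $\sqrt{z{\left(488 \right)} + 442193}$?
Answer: $\sqrt{442610} \approx 665.29$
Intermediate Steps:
$z{\left(p \right)} = -71 + p$ ($z{\left(p \right)} = -8 + \left(\left(-184 + p\right) + 121\right) = -8 + \left(-63 + p\right) = -71 + p$)
$\sqrt{z{\left(488 \right)} + 442193} = \sqrt{\left(-71 + 488\right) + 442193} = \sqrt{417 + 442193} = \sqrt{442610}$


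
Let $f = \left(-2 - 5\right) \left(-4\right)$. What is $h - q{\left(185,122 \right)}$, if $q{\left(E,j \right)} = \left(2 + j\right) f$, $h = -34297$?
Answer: $-37769$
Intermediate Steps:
$f = 28$ ($f = \left(-7\right) \left(-4\right) = 28$)
$q{\left(E,j \right)} = 56 + 28 j$ ($q{\left(E,j \right)} = \left(2 + j\right) 28 = 56 + 28 j$)
$h - q{\left(185,122 \right)} = -34297 - \left(56 + 28 \cdot 122\right) = -34297 - \left(56 + 3416\right) = -34297 - 3472 = -37769$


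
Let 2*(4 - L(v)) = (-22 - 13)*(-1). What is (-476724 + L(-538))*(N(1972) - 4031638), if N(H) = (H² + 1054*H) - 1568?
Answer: -922041789675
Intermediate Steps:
N(H) = -1568 + H² + 1054*H
L(v) = -27/2 (L(v) = 4 - (-22 - 13)*(-1)/2 = 4 - (-35)*(-1)/2 = 4 - ½*35 = 4 - 35/2 = -27/2)
(-476724 + L(-538))*(N(1972) - 4031638) = (-476724 - 27/2)*((-1568 + 1972² + 1054*1972) - 4031638) = -953475*((-1568 + 3888784 + 2078488) - 4031638)/2 = -953475*(5965704 - 4031638)/2 = -953475/2*1934066 = -922041789675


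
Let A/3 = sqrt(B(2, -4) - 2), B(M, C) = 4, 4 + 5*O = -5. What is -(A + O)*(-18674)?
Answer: -168066/5 + 56022*sqrt(2) ≈ 45614.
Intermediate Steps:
O = -9/5 (O = -4/5 + (1/5)*(-5) = -4/5 - 1 = -9/5 ≈ -1.8000)
A = 3*sqrt(2) (A = 3*sqrt(4 - 2) = 3*sqrt(2) ≈ 4.2426)
-(A + O)*(-18674) = -(3*sqrt(2) - 9/5)*(-18674) = -(-9/5 + 3*sqrt(2))*(-18674) = (9/5 - 3*sqrt(2))*(-18674) = -168066/5 + 56022*sqrt(2)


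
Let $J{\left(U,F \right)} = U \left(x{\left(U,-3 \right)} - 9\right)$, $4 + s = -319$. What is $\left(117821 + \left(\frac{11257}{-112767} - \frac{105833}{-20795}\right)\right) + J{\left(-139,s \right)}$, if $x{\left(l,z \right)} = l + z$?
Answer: $\frac{325519729660246}{2344989765} \approx 1.3882 \cdot 10^{5}$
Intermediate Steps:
$s = -323$ ($s = -4 - 319 = -323$)
$J{\left(U,F \right)} = U \left(-12 + U\right)$ ($J{\left(U,F \right)} = U \left(\left(U - 3\right) - 9\right) = U \left(\left(-3 + U\right) - 9\right) = U \left(-12 + U\right)$)
$\left(117821 + \left(\frac{11257}{-112767} - \frac{105833}{-20795}\right)\right) + J{\left(-139,s \right)} = \left(117821 + \left(\frac{11257}{-112767} - \frac{105833}{-20795}\right)\right) - 139 \left(-12 - 139\right) = \left(117821 + \left(11257 \left(- \frac{1}{112767}\right) - - \frac{105833}{20795}\right)\right) - -20989 = \left(117821 + \left(- \frac{11257}{112767} + \frac{105833}{20795}\right)\right) + 20989 = \left(117821 + \frac{11700380596}{2344989765}\right) + 20989 = \frac{276300739482661}{2344989765} + 20989 = \frac{325519729660246}{2344989765}$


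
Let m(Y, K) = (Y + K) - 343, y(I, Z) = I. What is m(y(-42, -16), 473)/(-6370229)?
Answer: -88/6370229 ≈ -1.3814e-5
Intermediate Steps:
m(Y, K) = -343 + K + Y (m(Y, K) = (K + Y) - 343 = -343 + K + Y)
m(y(-42, -16), 473)/(-6370229) = (-343 + 473 - 42)/(-6370229) = 88*(-1/6370229) = -88/6370229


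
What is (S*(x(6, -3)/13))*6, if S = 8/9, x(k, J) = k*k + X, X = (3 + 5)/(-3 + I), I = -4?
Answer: 3904/273 ≈ 14.300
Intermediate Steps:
X = -8/7 (X = (3 + 5)/(-3 - 4) = 8/(-7) = 8*(-1/7) = -8/7 ≈ -1.1429)
x(k, J) = -8/7 + k**2 (x(k, J) = k*k - 8/7 = k**2 - 8/7 = -8/7 + k**2)
S = 8/9 (S = 8*(1/9) = 8/9 ≈ 0.88889)
(S*(x(6, -3)/13))*6 = (8*((-8/7 + 6**2)/13)/9)*6 = (8*((-8/7 + 36)*(1/13))/9)*6 = (8*((244/7)*(1/13))/9)*6 = ((8/9)*(244/91))*6 = (1952/819)*6 = 3904/273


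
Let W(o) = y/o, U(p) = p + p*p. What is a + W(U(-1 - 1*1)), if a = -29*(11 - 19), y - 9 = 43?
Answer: 258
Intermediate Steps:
y = 52 (y = 9 + 43 = 52)
U(p) = p + p²
W(o) = 52/o
a = 232 (a = -29*(-8) = 232)
a + W(U(-1 - 1*1)) = 232 + 52/(((-1 - 1*1)*(1 + (-1 - 1*1)))) = 232 + 52/(((-1 - 1)*(1 + (-1 - 1)))) = 232 + 52/((-2*(1 - 2))) = 232 + 52/((-2*(-1))) = 232 + 52/2 = 232 + 52*(½) = 232 + 26 = 258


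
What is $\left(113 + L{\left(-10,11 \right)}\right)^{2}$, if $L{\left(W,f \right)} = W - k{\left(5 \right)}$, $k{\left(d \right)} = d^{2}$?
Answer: $6084$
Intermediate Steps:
$L{\left(W,f \right)} = -25 + W$ ($L{\left(W,f \right)} = W - 5^{2} = W - 25 = -25 + W$)
$\left(113 + L{\left(-10,11 \right)}\right)^{2} = \left(113 - 35\right)^{2} = 78^{2} = 6084$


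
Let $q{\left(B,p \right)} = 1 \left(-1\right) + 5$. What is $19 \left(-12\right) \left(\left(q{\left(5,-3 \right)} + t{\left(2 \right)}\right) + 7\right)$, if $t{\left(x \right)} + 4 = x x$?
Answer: $-2508$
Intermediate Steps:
$t{\left(x \right)} = -4 + x^{2}$ ($t{\left(x \right)} = -4 + x x = -4 + x^{2}$)
$q{\left(B,p \right)} = 4$ ($q{\left(B,p \right)} = -1 + 5 = 4$)
$19 \left(-12\right) \left(\left(q{\left(5,-3 \right)} + t{\left(2 \right)}\right) + 7\right) = 19 \left(-12\right) \left(\left(4 - \left(4 - 2^{2}\right)\right) + 7\right) = - 228 \left(\left(4 + \left(-4 + 4\right)\right) + 7\right) = - 228 \left(\left(4 + 0\right) + 7\right) = - 228 \left(4 + 7\right) = \left(-228\right) 11 = -2508$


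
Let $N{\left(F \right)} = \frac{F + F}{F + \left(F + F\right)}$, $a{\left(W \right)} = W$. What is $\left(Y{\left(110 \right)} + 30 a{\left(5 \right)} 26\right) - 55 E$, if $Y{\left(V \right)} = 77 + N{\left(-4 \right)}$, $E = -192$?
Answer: $\frac{43613}{3} \approx 14538.0$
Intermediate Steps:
$N{\left(F \right)} = \frac{2}{3}$ ($N{\left(F \right)} = \frac{2 F}{F + 2 F} = \frac{2 F}{3 F} = 2 F \frac{1}{3 F} = \frac{2}{3}$)
$Y{\left(V \right)} = \frac{233}{3}$ ($Y{\left(V \right)} = 77 + \frac{2}{3} = \frac{233}{3}$)
$\left(Y{\left(110 \right)} + 30 a{\left(5 \right)} 26\right) - 55 E = \left(\frac{233}{3} + 30 \cdot 5 \cdot 26\right) - -10560 = \left(\frac{233}{3} + 150 \cdot 26\right) + 10560 = \left(\frac{233}{3} + 3900\right) + 10560 = \frac{11933}{3} + 10560 = \frac{43613}{3}$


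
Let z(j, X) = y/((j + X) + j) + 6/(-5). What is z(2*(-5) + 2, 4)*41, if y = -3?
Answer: -779/20 ≈ -38.950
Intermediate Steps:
z(j, X) = -6/5 - 3/(X + 2*j) (z(j, X) = -3/((j + X) + j) + 6/(-5) = -3/((X + j) + j) + 6*(-⅕) = -3/(X + 2*j) - 6/5 = -6/5 - 3/(X + 2*j))
z(2*(-5) + 2, 4)*41 = (3*(-5 - 4*(2*(-5) + 2) - 2*4)/(5*(4 + 2*(2*(-5) + 2))))*41 = (3*(-5 - 4*(-10 + 2) - 8)/(5*(4 + 2*(-10 + 2))))*41 = (3*(-5 - 4*(-8) - 8)/(5*(4 + 2*(-8))))*41 = (3*(-5 + 32 - 8)/(5*(4 - 16)))*41 = ((⅗)*19/(-12))*41 = ((⅗)*(-1/12)*19)*41 = -19/20*41 = -779/20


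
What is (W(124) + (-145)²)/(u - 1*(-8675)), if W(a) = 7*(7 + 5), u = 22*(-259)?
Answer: 21109/2977 ≈ 7.0907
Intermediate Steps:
u = -5698
W(a) = 84 (W(a) = 7*12 = 84)
(W(124) + (-145)²)/(u - 1*(-8675)) = (84 + (-145)²)/(-5698 - 1*(-8675)) = (84 + 21025)/(-5698 + 8675) = 21109/2977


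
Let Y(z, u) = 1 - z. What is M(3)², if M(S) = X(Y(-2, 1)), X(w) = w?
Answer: 9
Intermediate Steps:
M(S) = 3 (M(S) = 1 - 1*(-2) = 1 + 2 = 3)
M(3)² = 3² = 9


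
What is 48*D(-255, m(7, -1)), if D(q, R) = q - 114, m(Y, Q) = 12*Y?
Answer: -17712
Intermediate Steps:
D(q, R) = -114 + q
48*D(-255, m(7, -1)) = 48*(-114 - 255) = 48*(-369) = -17712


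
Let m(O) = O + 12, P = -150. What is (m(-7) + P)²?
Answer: 21025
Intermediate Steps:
m(O) = 12 + O
(m(-7) + P)² = ((12 - 7) - 150)² = (5 - 150)² = (-145)² = 21025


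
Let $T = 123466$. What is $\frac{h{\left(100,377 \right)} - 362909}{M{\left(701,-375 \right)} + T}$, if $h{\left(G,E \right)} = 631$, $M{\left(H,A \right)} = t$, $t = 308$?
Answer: $- \frac{25877}{8841} \approx -2.9269$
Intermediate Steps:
$M{\left(H,A \right)} = 308$
$\frac{h{\left(100,377 \right)} - 362909}{M{\left(701,-375 \right)} + T} = \frac{631 - 362909}{308 + 123466} = - \frac{362278}{123774} = \left(-362278\right) \frac{1}{123774} = - \frac{25877}{8841}$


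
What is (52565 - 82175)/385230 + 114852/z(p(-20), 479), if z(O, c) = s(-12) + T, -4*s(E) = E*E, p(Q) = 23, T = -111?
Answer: -491653207/629209 ≈ -781.38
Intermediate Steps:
s(E) = -E²/4 (s(E) = -E*E/4 = -E²/4)
z(O, c) = -147 (z(O, c) = -¼*(-12)² - 111 = -¼*144 - 111 = -36 - 111 = -147)
(52565 - 82175)/385230 + 114852/z(p(-20), 479) = (52565 - 82175)/385230 + 114852/(-147) = -29610*1/385230 + 114852*(-1/147) = -987/12841 - 38284/49 = -491653207/629209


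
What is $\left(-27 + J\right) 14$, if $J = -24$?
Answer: $-714$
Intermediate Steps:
$\left(-27 + J\right) 14 = \left(-27 - 24\right) 14 = \left(-51\right) 14 = -714$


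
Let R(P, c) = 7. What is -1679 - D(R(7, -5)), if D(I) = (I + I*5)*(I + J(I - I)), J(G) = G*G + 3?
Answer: -2099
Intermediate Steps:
J(G) = 3 + G² (J(G) = G² + 3 = 3 + G²)
D(I) = 6*I*(3 + I) (D(I) = (I + I*5)*(I + (3 + (I - I)²)) = (I + 5*I)*(I + (3 + 0²)) = (6*I)*(I + (3 + 0)) = (6*I)*(I + 3) = (6*I)*(3 + I) = 6*I*(3 + I))
-1679 - D(R(7, -5)) = -1679 - 6*7*(3 + 7) = -1679 - 6*7*10 = -1679 - 1*420 = -1679 - 420 = -2099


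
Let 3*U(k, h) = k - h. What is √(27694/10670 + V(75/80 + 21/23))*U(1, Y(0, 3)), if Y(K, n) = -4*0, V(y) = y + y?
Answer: √1516875038030/1472460 ≈ 0.83643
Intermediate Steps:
V(y) = 2*y
Y(K, n) = 0
U(k, h) = -h/3 + k/3 (U(k, h) = (k - h)/3 = -h/3 + k/3)
√(27694/10670 + V(75/80 + 21/23))*U(1, Y(0, 3)) = √(27694/10670 + 2*(75/80 + 21/23))*(-⅓*0 + (⅓)*1) = √(27694*(1/10670) + 2*(75*(1/80) + 21*(1/23)))*(0 + ⅓) = √(13847/5335 + 2*(15/16 + 21/23))*(⅓) = √(13847/5335 + 2*(681/368))*(⅓) = √(13847/5335 + 681/184)*(⅓) = √(6180983/981640)*(⅓) = (√1516875038030/490820)*(⅓) = √1516875038030/1472460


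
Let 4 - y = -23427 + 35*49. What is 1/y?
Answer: 1/21716 ≈ 4.6049e-5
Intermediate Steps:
y = 21716 (y = 4 - (-23427 + 35*49) = 4 - (-23427 + 1715) = 4 - 1*(-21712) = 4 + 21712 = 21716)
1/y = 1/21716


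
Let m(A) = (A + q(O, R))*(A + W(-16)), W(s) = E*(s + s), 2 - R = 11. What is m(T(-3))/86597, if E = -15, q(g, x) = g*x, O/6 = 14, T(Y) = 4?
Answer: -363968/86597 ≈ -4.2030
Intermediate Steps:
R = -9 (R = 2 - 1*11 = 2 - 11 = -9)
O = 84 (O = 6*14 = 84)
W(s) = -30*s (W(s) = -15*(s + s) = -30*s)
m(A) = (-756 + A)*(480 + A) (m(A) = (A + 84*(-9))*(A - 30*(-16)) = (A - 756)*(A + 480) = (-756 + A)*(480 + A))
m(T(-3))/86597 = (-362880 + 4**2 - 276*4)/86597 = (-362880 + 16 - 1104)*(1/86597) = -363968*1/86597 = -363968/86597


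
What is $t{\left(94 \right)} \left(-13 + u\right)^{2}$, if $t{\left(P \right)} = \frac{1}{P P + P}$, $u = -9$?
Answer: $\frac{242}{4465} \approx 0.054199$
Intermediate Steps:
$t{\left(P \right)} = \frac{1}{P + P^{2}}$ ($t{\left(P \right)} = \frac{1}{P^{2} + P} = \frac{1}{P + P^{2}}$)
$t{\left(94 \right)} \left(-13 + u\right)^{2} = \frac{1}{94 \left(1 + 94\right)} \left(-13 - 9\right)^{2} = \frac{1}{94 \cdot 95} \left(-22\right)^{2} = \frac{1}{94} \cdot \frac{1}{95} \cdot 484 = \frac{1}{8930} \cdot 484 = \frac{242}{4465}$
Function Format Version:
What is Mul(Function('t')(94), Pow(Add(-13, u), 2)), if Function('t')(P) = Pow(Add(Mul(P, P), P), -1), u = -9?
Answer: Rational(242, 4465) ≈ 0.054199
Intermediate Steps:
Function('t')(P) = Pow(Add(P, Pow(P, 2)), -1) (Function('t')(P) = Pow(Add(Pow(P, 2), P), -1) = Pow(Add(P, Pow(P, 2)), -1))
Mul(Function('t')(94), Pow(Add(-13, u), 2)) = Mul(Mul(Pow(94, -1), Pow(Add(1, 94), -1)), Pow(Add(-13, -9), 2)) = Mul(Mul(Rational(1, 94), Pow(95, -1)), Pow(-22, 2)) = Mul(Mul(Rational(1, 94), Rational(1, 95)), 484) = Mul(Rational(1, 8930), 484) = Rational(242, 4465)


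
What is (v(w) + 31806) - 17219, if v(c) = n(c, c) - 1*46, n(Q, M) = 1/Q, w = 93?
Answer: 1352314/93 ≈ 14541.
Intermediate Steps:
v(c) = -46 + 1/c (v(c) = 1/c - 1*46 = 1/c - 46 = -46 + 1/c)
(v(w) + 31806) - 17219 = ((-46 + 1/93) + 31806) - 17219 = (-4277/93 + 31806) - 17219 = 2953681/93 - 17219 = 1352314/93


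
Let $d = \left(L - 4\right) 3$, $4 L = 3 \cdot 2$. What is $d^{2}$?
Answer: $\frac{225}{4} \approx 56.25$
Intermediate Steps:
$L = \frac{3}{2}$ ($L = \frac{3 \cdot 2}{4} = \frac{1}{4} \cdot 6 = \frac{3}{2} \approx 1.5$)
$d = - \frac{15}{2}$ ($d = \left(\frac{3}{2} - 4\right) 3 = \left(- \frac{5}{2}\right) 3 = - \frac{15}{2} \approx -7.5$)
$d^{2} = \left(- \frac{15}{2}\right)^{2} = \frac{225}{4}$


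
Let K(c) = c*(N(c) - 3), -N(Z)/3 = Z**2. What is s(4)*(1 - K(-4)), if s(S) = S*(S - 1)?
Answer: -2436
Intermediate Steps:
N(Z) = -3*Z**2
s(S) = S*(-1 + S)
K(c) = c*(-3 - 3*c**2) (K(c) = c*(-3*c**2 - 3) = c*(-3 - 3*c**2))
s(4)*(1 - K(-4)) = (4*(-1 + 4))*(1 - (-3)*(-4)*(1 + (-4)**2)) = (4*3)*(1 - (-3)*(-4)*(1 + 16)) = 12*(1 - (-3)*(-4)*17) = 12*(1 - 1*204) = 12*(1 - 204) = 12*(-203) = -2436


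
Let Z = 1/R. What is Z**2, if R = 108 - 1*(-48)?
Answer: 1/24336 ≈ 4.1091e-5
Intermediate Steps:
R = 156 (R = 108 + 48 = 156)
Z = 1/156 ≈ 0.0064103
Z**2 = (1/156)**2 = 1/24336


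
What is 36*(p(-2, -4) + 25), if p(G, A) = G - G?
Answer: 900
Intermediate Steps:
p(G, A) = 0
36*(p(-2, -4) + 25) = 36*(0 + 25) = 36*25 = 900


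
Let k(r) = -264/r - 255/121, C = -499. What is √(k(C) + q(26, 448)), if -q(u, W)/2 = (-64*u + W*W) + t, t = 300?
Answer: I*√12011925515479/5489 ≈ 631.41*I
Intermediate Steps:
k(r) = -255/121 - 264/r (k(r) = -264/r - 255*1/121 = -264/r - 255/121 = -255/121 - 264/r)
q(u, W) = -600 - 2*W² + 128*u (q(u, W) = -2*((-64*u + W*W) + 300) = -2*((-64*u + W²) + 300) = -2*((W² - 64*u) + 300) = -2*(300 + W² - 64*u) = -600 - 2*W² + 128*u)
√(k(C) + q(26, 448)) = √((-255/121 - 264/(-499)) + (-600 - 2*448² + 128*26)) = √((-255/121 - 264*(-1/499)) + (-600 - 2*200704 + 3328)) = √((-255/121 + 264/499) + (-600 - 401408 + 3328)) = √(-95301/60379 - 398680) = √(-24071995021/60379) = I*√12011925515479/5489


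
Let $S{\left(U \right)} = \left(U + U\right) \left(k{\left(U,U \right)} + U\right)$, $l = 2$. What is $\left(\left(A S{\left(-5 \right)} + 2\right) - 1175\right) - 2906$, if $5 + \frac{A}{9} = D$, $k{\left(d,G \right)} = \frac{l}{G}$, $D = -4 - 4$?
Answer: $-10397$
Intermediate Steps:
$D = -8$
$k{\left(d,G \right)} = \frac{2}{G}$
$A = -117$ ($A = -45 + 9 \left(-8\right) = -45 - 72 = -117$)
$S{\left(U \right)} = 2 U \left(U + \frac{2}{U}\right)$ ($S{\left(U \right)} = \left(U + U\right) \left(\frac{2}{U} + U\right) = 2 U \left(U + \frac{2}{U}\right)$)
$\left(\left(A S{\left(-5 \right)} + 2\right) - 1175\right) - 2906 = \left(\left(- 117 \left(4 + 2 \left(-5\right)^{2}\right) + 2\right) - 1175\right) - 2906 = \left(\left(- 117 \left(4 + 2 \cdot 25\right) + 2\right) - 1175\right) - 2906 = \left(\left(- 117 \left(4 + 50\right) + 2\right) - 1175\right) - 2906 = \left(\left(\left(-117\right) 54 + 2\right) - 1175\right) - 2906 = \left(\left(-6318 + 2\right) - 1175\right) - 2906 = \left(-6316 - 1175\right) - 2906 = -7491 - 2906 = -10397$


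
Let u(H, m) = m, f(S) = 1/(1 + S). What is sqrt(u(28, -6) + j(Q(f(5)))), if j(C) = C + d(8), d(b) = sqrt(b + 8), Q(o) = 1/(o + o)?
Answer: 1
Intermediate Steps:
Q(o) = 1/(2*o)
d(b) = sqrt(8 + b)
j(C) = 4 + C (j(C) = C + sqrt(8 + 8) = C + sqrt(16) = C + 4 = 4 + C)
sqrt(u(28, -6) + j(Q(f(5)))) = sqrt(-6 + (4 + 1/(2*(1/(1 + 5))))) = sqrt(-6 + (4 + 1/(2*(1/6)))) = sqrt(-6 + (4 + (1/2)*6)) = sqrt(-6 + (4 + 3)) = sqrt(-6 + 7) = sqrt(1) = 1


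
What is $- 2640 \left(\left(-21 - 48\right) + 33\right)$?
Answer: $95040$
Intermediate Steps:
$- 2640 \left(\left(-21 - 48\right) + 33\right) = - 2640 \left(-69 + 33\right) = \left(-2640\right) \left(-36\right) = 95040$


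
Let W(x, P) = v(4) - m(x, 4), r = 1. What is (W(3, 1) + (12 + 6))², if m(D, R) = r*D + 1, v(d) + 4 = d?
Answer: 196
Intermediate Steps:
v(d) = -4 + d
m(D, R) = 1 + D (m(D, R) = 1*D + 1 = D + 1 = 1 + D)
W(x, P) = -1 - x (W(x, P) = (-4 + 4) - (1 + x) = 0 + (-1 - x) = -1 - x)
(W(3, 1) + (12 + 6))² = ((-1 - 1*3) + (12 + 6))² = ((-1 - 3) + 18)² = (-4 + 18)² = 14² = 196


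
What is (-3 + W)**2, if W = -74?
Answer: 5929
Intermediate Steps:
(-3 + W)**2 = (-3 - 74)**2 = (-77)**2 = 5929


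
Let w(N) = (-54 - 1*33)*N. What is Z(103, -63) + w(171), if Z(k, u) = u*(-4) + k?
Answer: -14522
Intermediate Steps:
w(N) = -87*N (w(N) = (-54 - 33)*N = -87*N)
Z(k, u) = k - 4*u (Z(k, u) = -4*u + k = k - 4*u)
Z(103, -63) + w(171) = (103 - 4*(-63)) - 87*171 = (103 + 252) - 14877 = 355 - 14877 = -14522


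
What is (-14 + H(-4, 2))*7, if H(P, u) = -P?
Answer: -70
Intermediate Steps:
(-14 + H(-4, 2))*7 = (-14 - 1*(-4))*7 = (-14 + 4)*7 = -10*7 = -70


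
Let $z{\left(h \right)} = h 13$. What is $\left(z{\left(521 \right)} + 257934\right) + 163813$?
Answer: $428520$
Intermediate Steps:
$z{\left(h \right)} = 13 h$
$\left(z{\left(521 \right)} + 257934\right) + 163813 = \left(13 \cdot 521 + 257934\right) + 163813 = \left(6773 + 257934\right) + 163813 = 264707 + 163813 = 428520$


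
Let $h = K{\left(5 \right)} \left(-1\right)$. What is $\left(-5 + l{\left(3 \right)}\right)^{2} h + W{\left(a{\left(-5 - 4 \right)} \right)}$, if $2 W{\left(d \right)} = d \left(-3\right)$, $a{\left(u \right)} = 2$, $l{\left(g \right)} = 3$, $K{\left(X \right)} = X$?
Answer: $-23$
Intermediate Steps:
$W{\left(d \right)} = - \frac{3 d}{2}$ ($W{\left(d \right)} = \frac{d \left(-3\right)}{2} = \frac{\left(-3\right) d}{2} = - \frac{3 d}{2}$)
$h = -5$ ($h = 5 \left(-1\right) = -5$)
$\left(-5 + l{\left(3 \right)}\right)^{2} h + W{\left(a{\left(-5 - 4 \right)} \right)} = \left(-5 + 3\right)^{2} \left(-5\right) - 3 = \left(-2\right)^{2} \left(-5\right) - 3 = 4 \left(-5\right) - 3 = -20 - 3 = -23$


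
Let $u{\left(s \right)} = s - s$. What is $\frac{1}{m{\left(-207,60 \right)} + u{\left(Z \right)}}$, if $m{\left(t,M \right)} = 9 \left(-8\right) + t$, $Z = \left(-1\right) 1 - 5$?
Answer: $- \frac{1}{279} \approx -0.0035842$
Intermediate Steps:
$Z = -6$ ($Z = -1 - 5 = -6$)
$u{\left(s \right)} = 0$
$m{\left(t,M \right)} = -72 + t$
$\frac{1}{m{\left(-207,60 \right)} + u{\left(Z \right)}} = \frac{1}{\left(-72 - 207\right) + 0} = \frac{1}{-279 + 0} = \frac{1}{-279} = - \frac{1}{279}$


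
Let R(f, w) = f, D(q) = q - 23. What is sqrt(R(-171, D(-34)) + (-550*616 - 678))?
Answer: I*sqrt(339649) ≈ 582.79*I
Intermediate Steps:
D(q) = -23 + q
sqrt(R(-171, D(-34)) + (-550*616 - 678)) = sqrt(-171 + (-550*616 - 678)) = sqrt(-171 + (-338800 - 678)) = sqrt(-171 - 339478) = sqrt(-339649) = I*sqrt(339649)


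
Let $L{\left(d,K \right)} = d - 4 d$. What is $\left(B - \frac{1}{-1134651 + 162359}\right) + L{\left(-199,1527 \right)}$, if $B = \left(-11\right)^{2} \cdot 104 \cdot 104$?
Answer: $\frac{1273054001237}{972292} \approx 1.3093 \cdot 10^{6}$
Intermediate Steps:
$B = 1308736$ ($B = 121 \cdot 104 \cdot 104 = 12584 \cdot 104 = 1308736$)
$L{\left(d,K \right)} = - 3 d$
$\left(B - \frac{1}{-1134651 + 162359}\right) + L{\left(-199,1527 \right)} = \left(1308736 - \frac{1}{-1134651 + 162359}\right) - -597 = \left(1308736 - \frac{1}{-972292}\right) + 597 = \left(1308736 - - \frac{1}{972292}\right) + 597 = \left(1308736 + \frac{1}{972292}\right) + 597 = \frac{1272473542913}{972292} + 597 = \frac{1273054001237}{972292}$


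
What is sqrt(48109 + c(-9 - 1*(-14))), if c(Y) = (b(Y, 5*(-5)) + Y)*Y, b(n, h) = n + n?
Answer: 2*sqrt(12046) ≈ 219.51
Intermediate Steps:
b(n, h) = 2*n
c(Y) = 3*Y**2 (c(Y) = (2*Y + Y)*Y = (3*Y)*Y = 3*Y**2)
sqrt(48109 + c(-9 - 1*(-14))) = sqrt(48109 + 3*(-9 - 1*(-14))**2) = sqrt(48109 + 3*(-9 + 14)**2) = sqrt(48109 + 3*5**2) = sqrt(48109 + 3*25) = sqrt(48109 + 75) = sqrt(48184) = 2*sqrt(12046)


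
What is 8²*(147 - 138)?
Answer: 576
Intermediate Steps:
8²*(147 - 138) = 64*9 = 576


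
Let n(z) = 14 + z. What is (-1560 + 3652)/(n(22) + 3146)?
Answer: 1046/1591 ≈ 0.65745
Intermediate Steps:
(-1560 + 3652)/(n(22) + 3146) = (-1560 + 3652)/((14 + 22) + 3146) = 2092/(36 + 3146) = 2092/3182 = 2092*(1/3182) = 1046/1591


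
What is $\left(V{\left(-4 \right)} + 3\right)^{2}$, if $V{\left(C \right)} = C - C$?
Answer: $9$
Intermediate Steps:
$V{\left(C \right)} = 0$
$\left(V{\left(-4 \right)} + 3\right)^{2} = \left(0 + 3\right)^{2} = 3^{2} = 9$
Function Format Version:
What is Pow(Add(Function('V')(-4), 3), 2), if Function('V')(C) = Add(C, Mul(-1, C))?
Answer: 9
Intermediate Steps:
Function('V')(C) = 0
Pow(Add(Function('V')(-4), 3), 2) = Pow(Add(0, 3), 2) = Pow(3, 2) = 9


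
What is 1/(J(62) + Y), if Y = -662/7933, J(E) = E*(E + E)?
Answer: 7933/60988242 ≈ 0.00013007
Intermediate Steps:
J(E) = 2*E² (J(E) = E*(2*E) = 2*E²)
Y = -662/7933 (Y = -662*1/7933 = -662/7933 ≈ -0.083449)
1/(J(62) + Y) = 1/(2*62² - 662/7933) = 1/(2*3844 - 662/7933) = 1/(7688 - 662/7933) = 1/(60988242/7933) = 7933/60988242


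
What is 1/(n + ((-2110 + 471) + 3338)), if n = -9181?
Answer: -1/7482 ≈ -0.00013365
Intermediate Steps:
1/(n + ((-2110 + 471) + 3338)) = 1/(-9181 + ((-2110 + 471) + 3338)) = 1/(-9181 + (-1639 + 3338)) = 1/(-9181 + 1699) = 1/(-7482) = -1/7482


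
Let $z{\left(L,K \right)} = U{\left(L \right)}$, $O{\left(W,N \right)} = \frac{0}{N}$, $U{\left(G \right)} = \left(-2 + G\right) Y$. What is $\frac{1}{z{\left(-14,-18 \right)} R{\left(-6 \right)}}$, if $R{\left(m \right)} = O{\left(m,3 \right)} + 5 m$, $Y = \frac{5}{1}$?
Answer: $\frac{1}{2400} \approx 0.00041667$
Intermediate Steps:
$Y = 5$ ($Y = 5 \cdot 1 = 5$)
$U{\left(G \right)} = -10 + 5 G$ ($U{\left(G \right)} = \left(-2 + G\right) 5 = -10 + 5 G$)
$O{\left(W,N \right)} = 0$
$R{\left(m \right)} = 5 m$ ($R{\left(m \right)} = 0 + 5 m = 5 m$)
$z{\left(L,K \right)} = -10 + 5 L$
$\frac{1}{z{\left(-14,-18 \right)} R{\left(-6 \right)}} = \frac{1}{\left(-10 + 5 \left(-14\right)\right) 5 \left(-6\right)} = \frac{1}{\left(-10 - 70\right) \left(-30\right)} = \frac{1}{\left(-80\right) \left(-30\right)} = \frac{1}{2400}$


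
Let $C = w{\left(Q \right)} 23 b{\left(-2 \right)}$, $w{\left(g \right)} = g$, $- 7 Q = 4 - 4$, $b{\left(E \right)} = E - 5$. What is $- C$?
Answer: $0$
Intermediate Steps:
$b{\left(E \right)} = -5 + E$
$Q = 0$ ($Q = - \frac{4 - 4}{7} = \left(- \frac{1}{7}\right) 0 = 0$)
$C = 0$ ($C = 0 \cdot 23 \left(-5 - 2\right) = 0 \left(-7\right) = 0$)
$- C = \left(-1\right) 0 = 0$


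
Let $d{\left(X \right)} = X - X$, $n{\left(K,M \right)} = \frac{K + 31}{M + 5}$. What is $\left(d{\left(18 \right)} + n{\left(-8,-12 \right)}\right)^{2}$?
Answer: $\frac{529}{49} \approx 10.796$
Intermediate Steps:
$n{\left(K,M \right)} = \frac{31 + K}{5 + M}$
$d{\left(X \right)} = 0$
$\left(d{\left(18 \right)} + n{\left(-8,-12 \right)}\right)^{2} = \left(0 + \frac{31 - 8}{5 - 12}\right)^{2} = \left(0 + \frac{1}{-7} \cdot 23\right)^{2} = \left(0 - \frac{23}{7}\right)^{2} = \left(- \frac{23}{7}\right)^{2} = \frac{529}{49}$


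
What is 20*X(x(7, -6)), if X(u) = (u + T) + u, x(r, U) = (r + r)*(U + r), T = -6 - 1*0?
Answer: 440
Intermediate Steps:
T = -6 (T = -6 + 0 = -6)
x(r, U) = 2*r*(U + r) (x(r, U) = (2*r)*(U + r) = 2*r*(U + r))
X(u) = -6 + 2*u (X(u) = (u - 6) + u = (-6 + u) + u = -6 + 2*u)
20*X(x(7, -6)) = 20*(-6 + 2*(2*7*(-6 + 7))) = 20*(-6 + 2*(2*7*1)) = 20*(-6 + 2*14) = 20*(-6 + 28) = 20*22 = 440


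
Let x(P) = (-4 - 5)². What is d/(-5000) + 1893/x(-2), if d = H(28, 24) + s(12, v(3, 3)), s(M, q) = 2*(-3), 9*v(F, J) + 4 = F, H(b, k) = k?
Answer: 1577257/67500 ≈ 23.367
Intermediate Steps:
v(F, J) = -4/9 + F/9
s(M, q) = -6
x(P) = 81 (x(P) = (-9)² = 81)
d = 18 (d = 24 - 6 = 18)
d/(-5000) + 1893/x(-2) = 18/(-5000) + 1893/81 = 18*(-1/5000) + 1893*(1/81) = -9/2500 + 631/27 = 1577257/67500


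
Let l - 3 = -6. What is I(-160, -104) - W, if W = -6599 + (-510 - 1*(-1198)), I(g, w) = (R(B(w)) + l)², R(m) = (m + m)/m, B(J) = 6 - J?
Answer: 5912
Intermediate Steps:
l = -3 (l = 3 - 6 = -3)
R(m) = 2 (R(m) = (2*m)/m = 2)
I(g, w) = 1 (I(g, w) = (2 - 3)² = (-1)² = 1)
W = -5911 (W = -6599 + (-510 + 1198) = -6599 + 688 = -5911)
I(-160, -104) - W = 1 - 1*(-5911) = 1 + 5911 = 5912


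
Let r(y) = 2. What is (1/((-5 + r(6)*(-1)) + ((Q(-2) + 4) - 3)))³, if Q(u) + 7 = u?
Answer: -1/3375 ≈ -0.00029630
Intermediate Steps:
Q(u) = -7 + u
(1/((-5 + r(6)*(-1)) + ((Q(-2) + 4) - 3)))³ = (1/((-5 + 2*(-1)) + (((-7 - 2) + 4) - 3)))³ = (1/((-5 - 2) + ((-9 + 4) - 3)))³ = (1/(-7 + (-5 - 3)))³ = (1/(-7 - 8))³ = (1/(-15))³ = (-1/15)³ = -1/3375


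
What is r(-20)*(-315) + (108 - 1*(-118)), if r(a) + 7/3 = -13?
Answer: 5056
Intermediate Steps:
r(a) = -46/3 (r(a) = -7/3 - 13 = -46/3)
r(-20)*(-315) + (108 - 1*(-118)) = -46/3*(-315) + (108 - 1*(-118)) = 4830 + (108 + 118) = 4830 + 226 = 5056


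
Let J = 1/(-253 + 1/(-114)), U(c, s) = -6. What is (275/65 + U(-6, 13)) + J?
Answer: -664871/374959 ≈ -1.7732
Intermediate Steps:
J = -114/28843 (J = 1/(-253 - 1/114) = 1/(-28843/114) = -114/28843 ≈ -0.0039524)
(275/65 + U(-6, 13)) + J = (275/65 - 6) - 114/28843 = (275*(1/65) - 6) - 114/28843 = (55/13 - 6) - 114/28843 = -23/13 - 114/28843 = -664871/374959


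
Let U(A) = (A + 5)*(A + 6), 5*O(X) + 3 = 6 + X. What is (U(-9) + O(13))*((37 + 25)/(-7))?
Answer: -4712/35 ≈ -134.63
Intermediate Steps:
O(X) = 3/5 + X/5 (O(X) = -3/5 + (6 + X)/5 = -3/5 + (6/5 + X/5) = 3/5 + X/5)
U(A) = (5 + A)*(6 + A)
(U(-9) + O(13))*((37 + 25)/(-7)) = ((30 + (-9)**2 + 11*(-9)) + (3/5 + (1/5)*13))*((37 + 25)/(-7)) = ((30 + 81 - 99) + (3/5 + 13/5))*(62*(-1/7)) = (12 + 16/5)*(-62/7) = (76/5)*(-62/7) = -4712/35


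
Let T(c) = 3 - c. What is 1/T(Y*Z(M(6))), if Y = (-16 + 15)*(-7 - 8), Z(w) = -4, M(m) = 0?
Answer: 1/63 ≈ 0.015873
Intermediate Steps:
Y = 15 (Y = -1*(-15) = 15)
1/T(Y*Z(M(6))) = 1/(3 - 15*(-4)) = 1/(3 - 1*(-60)) = 1/(3 + 60) = 1/63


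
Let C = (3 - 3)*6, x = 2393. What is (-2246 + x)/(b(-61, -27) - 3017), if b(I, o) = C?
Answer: -21/431 ≈ -0.048724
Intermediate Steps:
C = 0 (C = 0*6 = 0)
b(I, o) = 0
(-2246 + x)/(b(-61, -27) - 3017) = (-2246 + 2393)/(0 - 3017) = 147/(-3017) = 147*(-1/3017) = -21/431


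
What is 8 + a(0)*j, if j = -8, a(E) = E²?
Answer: 8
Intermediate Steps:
8 + a(0)*j = 8 + 0²*(-8) = 8 + 0*(-8) = 8 + 0 = 8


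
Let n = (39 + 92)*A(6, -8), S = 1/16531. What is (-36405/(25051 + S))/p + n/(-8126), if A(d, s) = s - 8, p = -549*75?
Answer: 6510827017097/25238426507490 ≈ 0.25797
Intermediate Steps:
S = 1/16531 ≈ 6.0492e-5
p = -41175
A(d, s) = -8 + s
n = -2096 (n = (39 + 92)*(-8 - 8) = 131*(-16) = -2096)
(-36405/(25051 + S))/p + n/(-8126) = -36405/(25051 + 1/16531)/(-41175) - 2096/(-8126) = -36405/414118082/16531*(-1/41175) - 2096*(-1/8126) = -36405*16531/414118082*(-1/41175) + 1048/4063 = -601811055/414118082*(-1/41175) + 1048/4063 = 219239/6211771230 + 1048/4063 = 6510827017097/25238426507490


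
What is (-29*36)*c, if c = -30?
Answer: 31320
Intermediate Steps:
(-29*36)*c = -29*36*(-30) = -1044*(-30) = 31320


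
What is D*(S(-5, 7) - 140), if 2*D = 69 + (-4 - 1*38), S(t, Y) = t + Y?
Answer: -1863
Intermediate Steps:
S(t, Y) = Y + t
D = 27/2 (D = (69 + (-4 - 1*38))/2 = (69 + (-4 - 38))/2 = (69 - 42)/2 = (½)*27 = 27/2 ≈ 13.500)
D*(S(-5, 7) - 140) = 27*((7 - 5) - 140)/2 = 27*(2 - 140)/2 = (27/2)*(-138) = -1863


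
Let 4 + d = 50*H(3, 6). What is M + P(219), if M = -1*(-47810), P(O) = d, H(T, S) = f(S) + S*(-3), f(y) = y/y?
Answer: 46956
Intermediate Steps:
f(y) = 1
H(T, S) = 1 - 3*S (H(T, S) = 1 + S*(-3) = 1 - 3*S)
d = -854 (d = -4 + 50*(1 - 3*6) = -4 + 50*(1 - 18) = -4 + 50*(-17) = -4 - 850 = -854)
P(O) = -854
M = 47810
M + P(219) = 47810 - 854 = 46956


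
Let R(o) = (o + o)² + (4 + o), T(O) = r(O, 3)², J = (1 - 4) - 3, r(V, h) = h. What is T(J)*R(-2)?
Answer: 162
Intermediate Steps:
J = -6 (J = -3 - 3 = -6)
T(O) = 9 (T(O) = 3² = 9)
R(o) = 4 + o + 4*o² (R(o) = (2*o)² + (4 + o) = 4*o² + (4 + o) = 4 + o + 4*o²)
T(J)*R(-2) = 9*(4 - 2 + 4*(-2)²) = 9*(4 - 2 + 4*4) = 9*(4 - 2 + 16) = 9*18 = 162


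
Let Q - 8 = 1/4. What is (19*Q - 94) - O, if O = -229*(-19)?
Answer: -17153/4 ≈ -4288.3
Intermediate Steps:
Q = 33/4 (Q = 8 + 1/4 = 33/4 ≈ 8.2500)
O = 4351
(19*Q - 94) - O = (19*(33/4) - 94) - 1*4351 = (627/4 - 94) - 4351 = 251/4 - 4351 = -17153/4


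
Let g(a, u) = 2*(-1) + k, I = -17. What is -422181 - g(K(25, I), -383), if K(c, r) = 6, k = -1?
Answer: -422178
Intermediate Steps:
g(a, u) = -3 (g(a, u) = 2*(-1) - 1 = -2 - 1 = -3)
-422181 - g(K(25, I), -383) = -422181 - 1*(-3) = -422181 + 3 = -422178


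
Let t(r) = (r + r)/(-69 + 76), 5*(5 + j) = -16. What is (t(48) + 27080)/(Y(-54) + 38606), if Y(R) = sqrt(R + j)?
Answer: 36609297680/52164815437 - 189656*I*sqrt(1555)/52164815437 ≈ 0.7018 - 0.00014337*I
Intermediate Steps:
j = -41/5 (j = -5 + (1/5)*(-16) = -5 - 16/5 = -41/5 ≈ -8.2000)
Y(R) = sqrt(-41/5 + R) (Y(R) = sqrt(R - 41/5) = sqrt(-41/5 + R))
t(r) = 2*r/7 (t(r) = (2*r)/7 = (2*r)*(1/7) = 2*r/7)
(t(48) + 27080)/(Y(-54) + 38606) = ((2/7)*48 + 27080)/(sqrt(-205 + 25*(-54))/5 + 38606) = (96/7 + 27080)/(sqrt(-205 - 1350)/5 + 38606) = 189656/(7*(sqrt(-1555)/5 + 38606)) = 189656/(7*((I*sqrt(1555))/5 + 38606)) = 189656/(7*(I*sqrt(1555)/5 + 38606)) = 189656/(7*(38606 + I*sqrt(1555)/5))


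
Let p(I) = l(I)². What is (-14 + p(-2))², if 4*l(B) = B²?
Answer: 169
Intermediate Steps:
l(B) = B²/4
p(I) = I⁴/16 (p(I) = (I²/4)² = I⁴/16)
(-14 + p(-2))² = (-14 + (1/16)*(-2)⁴)² = (-14 + (1/16)*16)² = (-14 + 1)² = (-13)² = 169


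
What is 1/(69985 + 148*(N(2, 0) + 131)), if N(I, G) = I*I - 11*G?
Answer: 1/89965 ≈ 1.1115e-5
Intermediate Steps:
N(I, G) = I² - 11*G
1/(69985 + 148*(N(2, 0) + 131)) = 1/(69985 + 148*((2² - 11*0) + 131)) = 1/(69985 + 148*((4 + 0) + 131)) = 1/(69985 + 148*(4 + 131)) = 1/(69985 + 148*135) = 1/(69985 + 19980) = 1/89965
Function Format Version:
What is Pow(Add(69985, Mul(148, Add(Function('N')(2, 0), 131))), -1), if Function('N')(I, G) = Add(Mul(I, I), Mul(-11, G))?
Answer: Rational(1, 89965) ≈ 1.1115e-5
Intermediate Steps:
Function('N')(I, G) = Add(Pow(I, 2), Mul(-11, G))
Pow(Add(69985, Mul(148, Add(Function('N')(2, 0), 131))), -1) = Pow(Add(69985, Mul(148, Add(Add(Pow(2, 2), Mul(-11, 0)), 131))), -1) = Pow(Add(69985, Mul(148, Add(Add(4, 0), 131))), -1) = Pow(Add(69985, Mul(148, Add(4, 131))), -1) = Pow(Add(69985, Mul(148, 135)), -1) = Pow(Add(69985, 19980), -1) = Pow(89965, -1) = Rational(1, 89965)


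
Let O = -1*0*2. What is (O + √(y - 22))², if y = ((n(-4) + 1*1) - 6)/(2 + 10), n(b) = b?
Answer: -91/4 ≈ -22.750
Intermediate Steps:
O = 0 (O = 0*2 = 0)
y = -¾ (y = ((-4 + 1*1) - 6)/(2 + 10) = ((-4 + 1) - 6)/12 = (-3 - 6)*(1/12) = -9*1/12 = -¾ ≈ -0.75000)
(O + √(y - 22))² = (0 + √(-¾ - 22))² = (0 + √(-91/4))² = (0 + I*√91/2)² = (I*√91/2)² = -91/4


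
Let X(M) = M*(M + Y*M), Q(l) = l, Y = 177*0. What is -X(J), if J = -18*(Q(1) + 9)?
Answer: -32400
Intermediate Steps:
Y = 0
J = -180 (J = -18*(1 + 9) = -18*10 = -180)
X(M) = M² (X(M) = M*(M + 0*M) = M*(M + 0) = M*M = M²)
-X(J) = -1*(-180)² = -1*32400 = -32400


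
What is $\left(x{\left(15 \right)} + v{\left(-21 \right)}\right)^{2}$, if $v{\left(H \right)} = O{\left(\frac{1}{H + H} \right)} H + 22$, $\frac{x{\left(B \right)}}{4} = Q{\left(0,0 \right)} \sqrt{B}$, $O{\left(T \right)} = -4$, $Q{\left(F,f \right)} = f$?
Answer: $11236$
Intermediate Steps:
$x{\left(B \right)} = 0$ ($x{\left(B \right)} = 4 \cdot 0 \sqrt{B} = 4 \cdot 0 = 0$)
$v{\left(H \right)} = 22 - 4 H$ ($v{\left(H \right)} = - 4 H + 22 = 22 - 4 H$)
$\left(x{\left(15 \right)} + v{\left(-21 \right)}\right)^{2} = \left(0 + \left(22 - -84\right)\right)^{2} = \left(0 + \left(22 + 84\right)\right)^{2} = \left(0 + 106\right)^{2} = 106^{2} = 11236$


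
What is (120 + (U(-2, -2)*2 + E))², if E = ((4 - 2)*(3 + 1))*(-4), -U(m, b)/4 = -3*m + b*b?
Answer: 64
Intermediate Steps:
U(m, b) = -4*b² + 12*m (U(m, b) = -4*(-3*m + b*b) = -4*(-3*m + b²) = -4*(b² - 3*m) = -4*b² + 12*m)
E = -32 (E = (2*4)*(-4) = 8*(-4) = -32)
(120 + (U(-2, -2)*2 + E))² = (120 + ((-4*(-2)² + 12*(-2))*2 - 32))² = (120 + ((-4*4 - 24)*2 - 32))² = (120 + ((-16 - 24)*2 - 32))² = (120 + (-40*2 - 32))² = (120 + (-80 - 32))² = (120 - 112)² = 8² = 64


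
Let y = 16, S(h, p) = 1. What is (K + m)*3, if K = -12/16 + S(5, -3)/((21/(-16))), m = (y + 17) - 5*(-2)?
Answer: 3485/28 ≈ 124.46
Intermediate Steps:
m = 43 (m = (16 + 17) - 5*(-2) = 33 + 10 = 43)
K = -127/84 (K = -12/16 + 1/(21/(-16)) = -12*1/16 + 1/(21*(-1/16)) = -¾ + 1/(-21/16) = -¾ + 1*(-16/21) = -¾ - 16/21 = -127/84 ≈ -1.5119)
(K + m)*3 = (-127/84 + 43)*3 = (3485/84)*3 = 3485/28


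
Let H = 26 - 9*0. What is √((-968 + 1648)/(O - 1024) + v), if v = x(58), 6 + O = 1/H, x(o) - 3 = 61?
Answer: 12*√315429841/26779 ≈ 7.9586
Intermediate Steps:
x(o) = 64 (x(o) = 3 + 61 = 64)
H = 26 (H = 26 + 0 = 26)
O = -155/26 (O = -6 + 1/26 = -155/26 ≈ -5.9615)
v = 64
√((-968 + 1648)/(O - 1024) + v) = √((-968 + 1648)/(-155/26 - 1024) + 64) = √(680/(-26779/26) + 64) = √(680*(-26/26779) + 64) = √(-17680/26779 + 64) = √(1696176/26779) = 12*√315429841/26779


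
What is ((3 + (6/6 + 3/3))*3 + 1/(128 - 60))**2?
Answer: 1042441/4624 ≈ 225.44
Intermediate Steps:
((3 + (6/6 + 3/3))*3 + 1/(128 - 60))**2 = ((3 + (6*(1/6) + 3*(1/3)))*3 + 1/68)**2 = ((3 + (1 + 1))*3 + 1/68)**2 = ((3 + 2)*3 + 1/68)**2 = (5*3 + 1/68)**2 = (15 + 1/68)**2 = (1021/68)**2 = 1042441/4624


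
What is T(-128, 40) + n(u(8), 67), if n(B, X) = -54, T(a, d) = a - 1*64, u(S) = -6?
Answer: -246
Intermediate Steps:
T(a, d) = -64 + a (T(a, d) = a - 64 = -64 + a)
T(-128, 40) + n(u(8), 67) = (-64 - 128) - 54 = -192 - 54 = -246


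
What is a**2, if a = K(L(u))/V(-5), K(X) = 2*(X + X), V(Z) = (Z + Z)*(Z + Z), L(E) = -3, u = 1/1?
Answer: 9/625 ≈ 0.014400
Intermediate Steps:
u = 1 (u = 1*1 = 1)
V(Z) = 4*Z**2 (V(Z) = (2*Z)*(2*Z) = 4*Z**2)
K(X) = 4*X (K(X) = 2*(2*X) = 4*X)
a = -3/25 (a = (4*(-3))/((4*(-5)**2)) = -12/(4*25) = -12/100 = -12*1/100 = -3/25 ≈ -0.12000)
a**2 = (-3/25)**2 = 9/625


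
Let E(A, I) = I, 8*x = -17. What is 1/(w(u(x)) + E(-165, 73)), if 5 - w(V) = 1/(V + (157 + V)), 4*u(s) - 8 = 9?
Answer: 331/25816 ≈ 0.012822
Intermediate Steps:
x = -17/8 (x = (1/8)*(-17) = -17/8 ≈ -2.1250)
u(s) = 17/4 (u(s) = 2 + (1/4)*9 = 2 + 9/4 = 17/4)
w(V) = 5 - 1/(157 + 2*V) (w(V) = 5 - 1/(V + (157 + V)) = 5 - 1/(157 + 2*V))
1/(w(u(x)) + E(-165, 73)) = 1/(2*(392 + 5*(17/4))/(157 + 2*(17/4)) + 73) = 1/(2*(392 + 85/4)/(157 + 17/2) + 73) = 1/(2*(1653/4)/(331/2) + 73) = 1/(2*(2/331)*(1653/4) + 73) = 1/(1653/331 + 73) = 1/(25816/331) = 331/25816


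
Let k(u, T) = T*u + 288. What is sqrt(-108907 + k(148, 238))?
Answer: 3*I*sqrt(8155) ≈ 270.92*I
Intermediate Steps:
k(u, T) = 288 + T*u
sqrt(-108907 + k(148, 238)) = sqrt(-108907 + (288 + 238*148)) = sqrt(-108907 + (288 + 35224)) = sqrt(-108907 + 35512) = sqrt(-73395) = 3*I*sqrt(8155)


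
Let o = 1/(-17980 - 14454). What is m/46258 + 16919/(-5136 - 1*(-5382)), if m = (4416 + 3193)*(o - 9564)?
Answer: -277625148468605/184540832556 ≈ -1504.4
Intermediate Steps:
o = -1/32434 (o = 1/(-32434) = -1/32434 ≈ -3.0832e-5)
m = -2360302494193/32434 (m = (4416 + 3193)*(-1/32434 - 9564) = 7609*(-310198777/32434) = -2360302494193/32434 ≈ -7.2772e+7)
m/46258 + 16919/(-5136 - 1*(-5382)) = -2360302494193/32434/46258 + 16919/(-5136 - 1*(-5382)) = -2360302494193/32434*1/46258 + 16919/(-5136 + 5382) = -2360302494193/1500331972 + 16919/246 = -277625148468605/184540832556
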